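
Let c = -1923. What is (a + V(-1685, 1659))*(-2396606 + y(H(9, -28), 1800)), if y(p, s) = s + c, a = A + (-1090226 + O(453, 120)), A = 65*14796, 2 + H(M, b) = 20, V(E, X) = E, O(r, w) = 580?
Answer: 310594507839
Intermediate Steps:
H(M, b) = 18 (H(M, b) = -2 + 20 = 18)
A = 961740
a = -127906 (a = 961740 + (-1090226 + 580) = 961740 - 1089646 = -127906)
y(p, s) = -1923 + s (y(p, s) = s - 1923 = -1923 + s)
(a + V(-1685, 1659))*(-2396606 + y(H(9, -28), 1800)) = (-127906 - 1685)*(-2396606 + (-1923 + 1800)) = -129591*(-2396606 - 123) = -129591*(-2396729) = 310594507839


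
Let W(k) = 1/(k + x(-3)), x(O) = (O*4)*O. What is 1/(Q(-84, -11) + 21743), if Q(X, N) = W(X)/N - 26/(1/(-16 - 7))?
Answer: 528/11796049 ≈ 4.4761e-5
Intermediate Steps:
x(O) = 4*O**2 (x(O) = (4*O)*O = 4*O**2)
W(k) = 1/(36 + k) (W(k) = 1/(k + 4*(-3)**2) = 1/(k + 4*9) = 1/(k + 36) = 1/(36 + k))
Q(X, N) = 598 + 1/(N*(36 + X)) (Q(X, N) = 1/((36 + X)*N) - 26/(1/(-16 - 7)) = 1/(N*(36 + X)) - 26/(1/(-23)) = 1/(N*(36 + X)) - 26/(-1/23) = 1/(N*(36 + X)) - 26*(-23) = 1/(N*(36 + X)) + 598 = 598 + 1/(N*(36 + X)))
1/(Q(-84, -11) + 21743) = 1/((1 + 598*(-11)*(36 - 84))/((-11)*(36 - 84)) + 21743) = 1/(-1/11*(1 + 598*(-11)*(-48))/(-48) + 21743) = 1/(-1/11*(-1/48)*(1 + 315744) + 21743) = 1/(-1/11*(-1/48)*315745 + 21743) = 1/(315745/528 + 21743) = 1/(11796049/528) = 528/11796049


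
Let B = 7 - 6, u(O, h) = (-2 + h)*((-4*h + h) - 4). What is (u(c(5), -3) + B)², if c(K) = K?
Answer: 576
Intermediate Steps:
u(O, h) = (-4 - 3*h)*(-2 + h) (u(O, h) = (-2 + h)*(-3*h - 4) = (-2 + h)*(-4 - 3*h) = (-4 - 3*h)*(-2 + h))
B = 1
(u(c(5), -3) + B)² = ((8 - 3*(-3)² + 2*(-3)) + 1)² = ((8 - 3*9 - 6) + 1)² = ((8 - 27 - 6) + 1)² = (-25 + 1)² = (-24)² = 576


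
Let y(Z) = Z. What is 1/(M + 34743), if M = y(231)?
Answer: 1/34974 ≈ 2.8593e-5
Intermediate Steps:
M = 231
1/(M + 34743) = 1/(231 + 34743) = 1/34974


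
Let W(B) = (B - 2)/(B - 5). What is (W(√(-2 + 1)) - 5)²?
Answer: 3538/169 + 357*I/338 ≈ 20.935 + 1.0562*I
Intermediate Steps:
W(B) = (-2 + B)/(-5 + B)
(W(√(-2 + 1)) - 5)² = ((-2 + √(-2 + 1))/(-5 + √(-2 + 1)) - 5)² = ((-2 + √(-1))/(-5 + √(-1)) - 5)² = ((-2 + I)/(-5 + I) - 5)² = (((-5 - I)/26)*(-2 + I) - 5)² = ((-5 - I)*(-2 + I)/26 - 5)² = (-5 + (-5 - I)*(-2 + I)/26)²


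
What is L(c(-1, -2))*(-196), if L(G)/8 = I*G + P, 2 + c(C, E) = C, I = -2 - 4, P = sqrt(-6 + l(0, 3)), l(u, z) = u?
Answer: -28224 - 1568*I*sqrt(6) ≈ -28224.0 - 3840.8*I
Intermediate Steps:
P = I*sqrt(6) (P = sqrt(-6 + 0) = sqrt(-6) = I*sqrt(6) ≈ 2.4495*I)
I = -6
c(C, E) = -2 + C
L(G) = -48*G + 8*I*sqrt(6) (L(G) = 8*(-6*G + I*sqrt(6)) = -48*G + 8*I*sqrt(6))
L(c(-1, -2))*(-196) = (-48*(-2 - 1) + 8*I*sqrt(6))*(-196) = (-48*(-3) + 8*I*sqrt(6))*(-196) = (144 + 8*I*sqrt(6))*(-196) = -28224 - 1568*I*sqrt(6)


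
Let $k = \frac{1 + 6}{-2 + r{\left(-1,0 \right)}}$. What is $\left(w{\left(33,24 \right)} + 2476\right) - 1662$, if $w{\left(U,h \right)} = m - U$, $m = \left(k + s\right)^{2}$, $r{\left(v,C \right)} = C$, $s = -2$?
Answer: $\frac{3245}{4} \approx 811.25$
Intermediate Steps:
$k = - \frac{7}{2}$ ($k = \frac{1 + 6}{-2 + 0} = \frac{7}{-2} = 7 \left(- \frac{1}{2}\right) = - \frac{7}{2} \approx -3.5$)
$m = \frac{121}{4}$ ($m = \left(- \frac{7}{2} - 2\right)^{2} = \left(- \frac{11}{2}\right)^{2} = \frac{121}{4} \approx 30.25$)
$w{\left(U,h \right)} = \frac{121}{4} - U$
$\left(w{\left(33,24 \right)} + 2476\right) - 1662 = \left(\left(\frac{121}{4} - 33\right) + 2476\right) - 1662 = \left(- \frac{11}{4} + 2476\right) - 1662 = \frac{9893}{4} - 1662 = \frac{3245}{4}$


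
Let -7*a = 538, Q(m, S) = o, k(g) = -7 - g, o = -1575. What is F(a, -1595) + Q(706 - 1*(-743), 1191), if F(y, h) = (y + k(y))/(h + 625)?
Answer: -1527743/970 ≈ -1575.0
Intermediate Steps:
Q(m, S) = -1575
a = -538/7 (a = -1/7*538 = -538/7 ≈ -76.857)
F(y, h) = -7/(625 + h) (F(y, h) = (y + (-7 - y))/(h + 625) = -7/(625 + h))
F(a, -1595) + Q(706 - 1*(-743), 1191) = -7/(625 - 1595) - 1575 = -7/(-970) - 1575 = -7*(-1/970) - 1575 = 7/970 - 1575 = -1527743/970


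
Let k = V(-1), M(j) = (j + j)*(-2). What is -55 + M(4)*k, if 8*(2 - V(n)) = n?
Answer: -89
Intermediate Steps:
V(n) = 2 - n/8
M(j) = -4*j (M(j) = (2*j)*(-2) = -4*j)
k = 17/8 (k = 2 - ⅛*(-1) = 2 + ⅛ = 17/8 ≈ 2.1250)
-55 + M(4)*k = -55 - 4*4*(17/8) = -55 - 16*17/8 = -55 - 34 = -89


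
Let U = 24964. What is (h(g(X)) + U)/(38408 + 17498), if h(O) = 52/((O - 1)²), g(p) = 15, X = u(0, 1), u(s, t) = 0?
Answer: 1223249/2739394 ≈ 0.44654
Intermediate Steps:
X = 0
h(O) = 52/(-1 + O)² (h(O) = 52/((-1 + O)²) = 52/(-1 + O)²)
(h(g(X)) + U)/(38408 + 17498) = (52/(-1 + 15)² + 24964)/(38408 + 17498) = (52/14² + 24964)/55906 = (52*(1/196) + 24964)*(1/55906) = (13/49 + 24964)*(1/55906) = (1223249/49)*(1/55906) = 1223249/2739394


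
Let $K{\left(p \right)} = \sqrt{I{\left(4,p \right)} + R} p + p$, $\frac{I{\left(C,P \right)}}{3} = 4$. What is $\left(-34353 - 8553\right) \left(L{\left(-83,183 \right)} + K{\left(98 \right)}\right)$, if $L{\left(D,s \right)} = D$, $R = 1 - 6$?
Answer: $-643590 - 4204788 \sqrt{7} \approx -1.1768 \cdot 10^{7}$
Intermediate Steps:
$R = -5$ ($R = 1 - 6 = -5$)
$I{\left(C,P \right)} = 12$ ($I{\left(C,P \right)} = 3 \cdot 4 = 12$)
$K{\left(p \right)} = p + p \sqrt{7}$ ($K{\left(p \right)} = \sqrt{12 - 5} p + p = \sqrt{7} p + p = p \sqrt{7} + p = p + p \sqrt{7}$)
$\left(-34353 - 8553\right) \left(L{\left(-83,183 \right)} + K{\left(98 \right)}\right) = \left(-34353 - 8553\right) \left(-83 + 98 \left(1 + \sqrt{7}\right)\right) = - 42906 \left(-83 + \left(98 + 98 \sqrt{7}\right)\right) = - 42906 \left(15 + 98 \sqrt{7}\right) = -643590 - 4204788 \sqrt{7}$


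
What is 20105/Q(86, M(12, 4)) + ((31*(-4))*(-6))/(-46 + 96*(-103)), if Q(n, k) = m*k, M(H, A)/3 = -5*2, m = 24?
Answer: -20025875/715248 ≈ -27.999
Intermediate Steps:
M(H, A) = -30 (M(H, A) = 3*(-5*2) = 3*(-10) = -30)
Q(n, k) = 24*k
20105/Q(86, M(12, 4)) + ((31*(-4))*(-6))/(-46 + 96*(-103)) = 20105/((24*(-30))) + ((31*(-4))*(-6))/(-46 + 96*(-103)) = 20105/(-720) + (-124*(-6))/(-46 - 9888) = 20105*(-1/720) + 744/(-9934) = -4021/144 + 744*(-1/9934) = -4021/144 - 372/4967 = -20025875/715248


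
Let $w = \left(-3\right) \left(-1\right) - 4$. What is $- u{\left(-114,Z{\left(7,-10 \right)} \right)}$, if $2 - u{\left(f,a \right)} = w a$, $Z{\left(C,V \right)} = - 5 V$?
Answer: $-52$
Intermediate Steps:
$w = -1$ ($w = 3 - 4 = -1$)
$u{\left(f,a \right)} = 2 + a$ ($u{\left(f,a \right)} = 2 - - a = 2 + a$)
$- u{\left(-114,Z{\left(7,-10 \right)} \right)} = - (2 - -50) = - (2 + 50) = \left(-1\right) 52 = -52$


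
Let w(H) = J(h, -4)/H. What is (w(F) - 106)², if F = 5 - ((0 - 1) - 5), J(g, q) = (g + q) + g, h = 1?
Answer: 1364224/121 ≈ 11275.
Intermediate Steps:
J(g, q) = q + 2*g
F = 11 (F = 5 - (-1 - 5) = 5 - 1*(-6) = 5 + 6 = 11)
w(H) = -2/H (w(H) = (-4 + 2*1)/H = (-4 + 2)/H = -2/H)
(w(F) - 106)² = (-2/11 - 106)² = (-1168/11)² = 1364224/121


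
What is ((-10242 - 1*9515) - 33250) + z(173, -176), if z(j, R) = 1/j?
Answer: -9170210/173 ≈ -53007.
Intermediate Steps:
((-10242 - 1*9515) - 33250) + z(173, -176) = ((-10242 - 1*9515) - 33250) + 1/173 = ((-10242 - 9515) - 33250) + 1/173 = (-19757 - 33250) + 1/173 = -53007 + 1/173 = -9170210/173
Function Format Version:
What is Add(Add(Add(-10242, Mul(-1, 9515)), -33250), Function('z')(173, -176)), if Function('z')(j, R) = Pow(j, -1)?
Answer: Rational(-9170210, 173) ≈ -53007.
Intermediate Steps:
Add(Add(Add(-10242, Mul(-1, 9515)), -33250), Function('z')(173, -176)) = Add(Add(Add(-10242, Mul(-1, 9515)), -33250), Pow(173, -1)) = Add(Add(Add(-10242, -9515), -33250), Rational(1, 173)) = Add(Add(-19757, -33250), Rational(1, 173)) = Add(-53007, Rational(1, 173)) = Rational(-9170210, 173)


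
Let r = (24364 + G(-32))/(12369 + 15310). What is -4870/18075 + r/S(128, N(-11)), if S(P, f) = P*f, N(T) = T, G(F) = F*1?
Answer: -864698167/3201906720 ≈ -0.27006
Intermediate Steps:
G(F) = F
r = 24332/27679 (r = (24364 - 32)/(12369 + 15310) = 24332/27679 ≈ 0.87908)
-4870/18075 + r/S(128, N(-11)) = -4870/18075 + 24332/(27679*((128*(-11)))) = -4870*1/18075 + (24332/27679)/(-1408) = -974/3615 + (24332/27679)*(-1/1408) = -974/3615 - 553/885728 = -864698167/3201906720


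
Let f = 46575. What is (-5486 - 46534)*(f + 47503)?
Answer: -4893937560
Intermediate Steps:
(-5486 - 46534)*(f + 47503) = (-5486 - 46534)*(46575 + 47503) = -52020*94078 = -4893937560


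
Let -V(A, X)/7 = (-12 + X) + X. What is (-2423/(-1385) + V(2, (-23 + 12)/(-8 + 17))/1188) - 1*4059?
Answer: -30040104857/7404210 ≈ -4057.2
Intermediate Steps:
V(A, X) = 84 - 14*X (V(A, X) = -7*((-12 + X) + X) = -7*(-12 + 2*X) = 84 - 14*X)
(-2423/(-1385) + V(2, (-23 + 12)/(-8 + 17))/1188) - 1*4059 = (-2423/(-1385) + (84 - 14*(-23 + 12)/(-8 + 17))/1188) - 1*4059 = (-2423*(-1/1385) + (84 - (-154)/9)*(1/1188)) - 4059 = (2423/1385 + (84 - (-154)/9)*(1/1188)) - 4059 = (2423/1385 + (84 - 14*(-11/9))*(1/1188)) - 4059 = (2423/1385 + (84 + 154/9)*(1/1188)) - 4059 = (2423/1385 + (910/9)*(1/1188)) - 4059 = (2423/1385 + 455/5346) - 4059 = 13583533/7404210 - 4059 = -30040104857/7404210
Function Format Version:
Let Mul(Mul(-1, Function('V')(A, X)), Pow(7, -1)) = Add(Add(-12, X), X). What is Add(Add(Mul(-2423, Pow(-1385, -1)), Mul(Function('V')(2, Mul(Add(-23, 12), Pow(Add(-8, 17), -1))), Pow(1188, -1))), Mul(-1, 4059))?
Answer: Rational(-30040104857, 7404210) ≈ -4057.2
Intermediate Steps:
Function('V')(A, X) = Add(84, Mul(-14, X)) (Function('V')(A, X) = Mul(-7, Add(Add(-12, X), X)) = Mul(-7, Add(-12, Mul(2, X))) = Add(84, Mul(-14, X)))
Add(Add(Mul(-2423, Pow(-1385, -1)), Mul(Function('V')(2, Mul(Add(-23, 12), Pow(Add(-8, 17), -1))), Pow(1188, -1))), Mul(-1, 4059)) = Add(Add(Mul(-2423, Pow(-1385, -1)), Mul(Add(84, Mul(-14, Mul(Add(-23, 12), Pow(Add(-8, 17), -1)))), Pow(1188, -1))), Mul(-1, 4059)) = Add(Add(Mul(-2423, Rational(-1, 1385)), Mul(Add(84, Mul(-14, Mul(-11, Pow(9, -1)))), Rational(1, 1188))), -4059) = Add(Add(Rational(2423, 1385), Mul(Add(84, Mul(-14, Mul(-11, Rational(1, 9)))), Rational(1, 1188))), -4059) = Add(Add(Rational(2423, 1385), Mul(Add(84, Mul(-14, Rational(-11, 9))), Rational(1, 1188))), -4059) = Add(Add(Rational(2423, 1385), Mul(Add(84, Rational(154, 9)), Rational(1, 1188))), -4059) = Add(Add(Rational(2423, 1385), Mul(Rational(910, 9), Rational(1, 1188))), -4059) = Add(Add(Rational(2423, 1385), Rational(455, 5346)), -4059) = Add(Rational(13583533, 7404210), -4059) = Rational(-30040104857, 7404210)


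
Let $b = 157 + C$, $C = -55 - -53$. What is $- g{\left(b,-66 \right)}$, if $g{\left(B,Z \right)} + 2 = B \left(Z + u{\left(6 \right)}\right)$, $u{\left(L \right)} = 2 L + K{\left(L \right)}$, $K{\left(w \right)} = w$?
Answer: $7442$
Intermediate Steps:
$u{\left(L \right)} = 3 L$ ($u{\left(L \right)} = 2 L + L = 3 L$)
$C = -2$ ($C = -55 + 53 = -2$)
$b = 155$ ($b = 157 - 2 = 155$)
$g{\left(B,Z \right)} = -2 + B \left(18 + Z\right)$ ($g{\left(B,Z \right)} = -2 + B \left(Z + 3 \cdot 6\right) = -2 + B \left(Z + 18\right) = -2 + B \left(18 + Z\right)$)
$- g{\left(b,-66 \right)} = - (-2 + 18 \cdot 155 + 155 \left(-66\right)) = - (-2 + 2790 - 10230) = \left(-1\right) \left(-7442\right) = 7442$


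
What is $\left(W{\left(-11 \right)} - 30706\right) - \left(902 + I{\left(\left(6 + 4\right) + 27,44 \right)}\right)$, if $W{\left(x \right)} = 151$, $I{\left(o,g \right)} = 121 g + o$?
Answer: $-36818$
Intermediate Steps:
$I{\left(o,g \right)} = o + 121 g$
$\left(W{\left(-11 \right)} - 30706\right) - \left(902 + I{\left(\left(6 + 4\right) + 27,44 \right)}\right) = \left(151 - 30706\right) - \left(939 + 5324\right) = -30555 - 6263 = -36818$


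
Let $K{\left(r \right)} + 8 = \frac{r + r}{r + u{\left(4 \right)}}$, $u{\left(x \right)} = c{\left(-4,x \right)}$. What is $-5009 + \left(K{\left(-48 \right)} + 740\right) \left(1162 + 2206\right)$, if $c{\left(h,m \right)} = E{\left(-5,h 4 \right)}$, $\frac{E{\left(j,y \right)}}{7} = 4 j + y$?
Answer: $\frac{61536119}{25} \approx 2.4614 \cdot 10^{6}$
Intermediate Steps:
$E{\left(j,y \right)} = 7 y + 28 j$ ($E{\left(j,y \right)} = 7 \left(4 j + y\right) = 7 \left(y + 4 j\right) = 7 y + 28 j$)
$c{\left(h,m \right)} = -140 + 28 h$ ($c{\left(h,m \right)} = 7 h 4 + 28 \left(-5\right) = 7 \cdot 4 h - 140 = 28 h - 140 = -140 + 28 h$)
$u{\left(x \right)} = -252$ ($u{\left(x \right)} = -140 + 28 \left(-4\right) = -140 - 112 = -252$)
$K{\left(r \right)} = -8 + \frac{2 r}{-252 + r}$ ($K{\left(r \right)} = -8 + \frac{r + r}{r - 252} = -8 + \frac{2 r}{-252 + r}$)
$-5009 + \left(K{\left(-48 \right)} + 740\right) \left(1162 + 2206\right) = -5009 + \left(\frac{6 \left(336 - -48\right)}{-252 - 48} + 740\right) \left(1162 + 2206\right) = -5009 + \left(\frac{6 \left(336 + 48\right)}{-300} + 740\right) 3368 = -5009 + \left(6 \left(- \frac{1}{300}\right) 384 + 740\right) 3368 = -5009 + \left(- \frac{192}{25} + 740\right) 3368 = -5009 + \frac{18308}{25} \cdot 3368 = -5009 + \frac{61661344}{25} = \frac{61536119}{25}$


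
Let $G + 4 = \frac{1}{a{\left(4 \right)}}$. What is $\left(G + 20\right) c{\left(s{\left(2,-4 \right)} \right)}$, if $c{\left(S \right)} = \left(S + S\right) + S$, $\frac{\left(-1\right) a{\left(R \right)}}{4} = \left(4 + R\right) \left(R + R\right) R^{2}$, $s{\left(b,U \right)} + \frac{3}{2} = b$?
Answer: $\frac{196605}{8192} \approx 24.0$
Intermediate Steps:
$s{\left(b,U \right)} = - \frac{3}{2} + b$
$a{\left(R \right)} = - 8 R^{3} \left(4 + R\right)$ ($a{\left(R \right)} = - 4 \left(4 + R\right) \left(R + R\right) R^{2} = - 4 \left(4 + R\right) 2 R R^{2} = - 4 \cdot 2 R \left(4 + R\right) R^{2} = - 4 \cdot 2 R^{3} \left(4 + R\right) = - 8 R^{3} \left(4 + R\right)$)
$c{\left(S \right)} = 3 S$ ($c{\left(S \right)} = 2 S + S = 3 S$)
$G = - \frac{16385}{4096}$ ($G = -4 + \frac{1}{8 \cdot 4^{3} \left(-4 - 4\right)} = -4 + \frac{1}{8 \cdot 64 \left(-4 - 4\right)} = -4 + \frac{1}{8 \cdot 64 \left(-8\right)} = -4 + \frac{1}{-4096} = -4 - \frac{1}{4096} = - \frac{16385}{4096} \approx -4.0002$)
$\left(G + 20\right) c{\left(s{\left(2,-4 \right)} \right)} = \left(- \frac{16385}{4096} + 20\right) 3 \left(- \frac{3}{2} + 2\right) = \frac{65535 \cdot 3 \cdot \frac{1}{2}}{4096} = \frac{65535}{4096} \cdot \frac{3}{2} = \frac{196605}{8192}$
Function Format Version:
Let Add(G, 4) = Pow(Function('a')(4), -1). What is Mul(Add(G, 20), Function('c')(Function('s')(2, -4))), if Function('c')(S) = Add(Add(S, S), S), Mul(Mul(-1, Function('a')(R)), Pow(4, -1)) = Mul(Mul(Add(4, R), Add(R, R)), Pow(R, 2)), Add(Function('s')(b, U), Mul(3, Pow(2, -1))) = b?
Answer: Rational(196605, 8192) ≈ 24.000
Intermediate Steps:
Function('s')(b, U) = Add(Rational(-3, 2), b)
Function('a')(R) = Mul(-8, Pow(R, 3), Add(4, R)) (Function('a')(R) = Mul(-4, Mul(Mul(Add(4, R), Add(R, R)), Pow(R, 2))) = Mul(-4, Mul(Mul(Add(4, R), Mul(2, R)), Pow(R, 2))) = Mul(-4, Mul(Mul(2, R, Add(4, R)), Pow(R, 2))) = Mul(-4, Mul(2, Pow(R, 3), Add(4, R))) = Mul(-8, Pow(R, 3), Add(4, R)))
Function('c')(S) = Mul(3, S) (Function('c')(S) = Add(Mul(2, S), S) = Mul(3, S))
G = Rational(-16385, 4096) (G = Add(-4, Pow(Mul(8, Pow(4, 3), Add(-4, Mul(-1, 4))), -1)) = Add(-4, Pow(Mul(8, 64, Add(-4, -4)), -1)) = Add(-4, Pow(Mul(8, 64, -8), -1)) = Add(-4, Pow(-4096, -1)) = Add(-4, Rational(-1, 4096)) = Rational(-16385, 4096) ≈ -4.0002)
Mul(Add(G, 20), Function('c')(Function('s')(2, -4))) = Mul(Add(Rational(-16385, 4096), 20), Mul(3, Add(Rational(-3, 2), 2))) = Mul(Rational(65535, 4096), Mul(3, Rational(1, 2))) = Mul(Rational(65535, 4096), Rational(3, 2)) = Rational(196605, 8192)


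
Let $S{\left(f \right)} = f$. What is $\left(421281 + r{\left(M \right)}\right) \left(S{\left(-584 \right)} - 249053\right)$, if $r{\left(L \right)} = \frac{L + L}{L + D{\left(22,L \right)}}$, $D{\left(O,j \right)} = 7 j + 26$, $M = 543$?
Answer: $- \frac{229790740671336}{2185} \approx -1.0517 \cdot 10^{11}$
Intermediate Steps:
$D{\left(O,j \right)} = 26 + 7 j$
$r{\left(L \right)} = \frac{2 L}{26 + 8 L}$ ($r{\left(L \right)} = \frac{L + L}{L + \left(26 + 7 L\right)} = \frac{2 L}{26 + 8 L}$)
$\left(421281 + r{\left(M \right)}\right) \left(S{\left(-584 \right)} - 249053\right) = \left(421281 + \frac{543}{13 + 4 \cdot 543}\right) \left(-584 - 249053\right) = \left(421281 + \frac{543}{13 + 2172}\right) \left(-249637\right) = \left(421281 + \frac{543}{2185}\right) \left(-249637\right) = \frac{920499528}{2185} \left(-249637\right) = - \frac{229790740671336}{2185}$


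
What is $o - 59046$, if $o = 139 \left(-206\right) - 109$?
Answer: $-87789$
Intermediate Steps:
$o = -28743$ ($o = -28634 - 109 = -28743$)
$o - 59046 = -28743 - 59046 = -87789$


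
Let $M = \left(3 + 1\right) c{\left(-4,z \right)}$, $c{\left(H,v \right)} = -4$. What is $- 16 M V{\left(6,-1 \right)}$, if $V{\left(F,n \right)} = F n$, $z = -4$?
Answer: $-1536$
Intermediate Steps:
$M = -16$ ($M = \left(3 + 1\right) \left(-4\right) = 4 \left(-4\right) = -16$)
$- 16 M V{\left(6,-1 \right)} = \left(-16\right) \left(-16\right) 6 \left(-1\right) = 256 \left(-6\right) = -1536$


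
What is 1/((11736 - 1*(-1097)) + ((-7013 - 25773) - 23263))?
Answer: -1/43216 ≈ -2.3140e-5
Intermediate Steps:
1/((11736 - 1*(-1097)) + ((-7013 - 25773) - 23263)) = 1/((11736 + 1097) + (-32786 - 23263)) = 1/(12833 - 56049) = 1/(-43216) = -1/43216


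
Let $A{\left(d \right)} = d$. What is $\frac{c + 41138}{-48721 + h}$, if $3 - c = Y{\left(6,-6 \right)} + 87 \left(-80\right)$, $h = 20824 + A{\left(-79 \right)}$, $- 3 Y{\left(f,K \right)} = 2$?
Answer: $- \frac{144305}{83928} \approx -1.7194$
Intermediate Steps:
$Y{\left(f,K \right)} = - \frac{2}{3}$ ($Y{\left(f,K \right)} = \left(- \frac{1}{3}\right) 2 = - \frac{2}{3}$)
$h = 20745$ ($h = 20824 - 79 = 20745$)
$c = \frac{20891}{3}$ ($c = 3 - \left(- \frac{2}{3} + 87 \left(-80\right)\right) = 3 - \left(- \frac{2}{3} - 6960\right) = 3 - - \frac{20882}{3} = 3 + \frac{20882}{3} = \frac{20891}{3} \approx 6963.7$)
$\frac{c + 41138}{-48721 + h} = \frac{\frac{20891}{3} + 41138}{-48721 + 20745} = \frac{144305}{3 \left(-27976\right)} = \frac{144305}{3} \left(- \frac{1}{27976}\right) = - \frac{144305}{83928}$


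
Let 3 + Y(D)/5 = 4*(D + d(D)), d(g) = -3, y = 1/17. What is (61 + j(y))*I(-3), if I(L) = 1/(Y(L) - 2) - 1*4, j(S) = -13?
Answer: -26352/137 ≈ -192.35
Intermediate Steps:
y = 1/17 ≈ 0.058824
Y(D) = -75 + 20*D (Y(D) = -15 + 5*(4*(D - 3)) = -15 + 5*(4*(-3 + D)) = -15 + 5*(-12 + 4*D) = -15 + (-60 + 20*D) = -75 + 20*D)
I(L) = -4 + 1/(-77 + 20*L) (I(L) = 1/((-75 + 20*L) - 2) - 1*4 = 1/(-77 + 20*L) - 4 = -4 + 1/(-77 + 20*L))
(61 + j(y))*I(-3) = (61 - 13)*((309 - 80*(-3))/(-77 + 20*(-3))) = 48*((309 + 240)/(-77 - 60)) = 48*(549/(-137)) = 48*(-1/137*549) = 48*(-549/137) = -26352/137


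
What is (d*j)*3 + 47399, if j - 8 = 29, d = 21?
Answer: 49730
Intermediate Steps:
j = 37 (j = 8 + 29 = 37)
(d*j)*3 + 47399 = (21*37)*3 + 47399 = 777*3 + 47399 = 2331 + 47399 = 49730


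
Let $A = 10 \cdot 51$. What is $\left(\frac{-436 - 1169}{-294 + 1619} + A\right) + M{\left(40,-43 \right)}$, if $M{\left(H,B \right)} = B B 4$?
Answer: $\frac{2094769}{265} \approx 7904.8$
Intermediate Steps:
$A = 510$
$M{\left(H,B \right)} = 4 B^{2}$ ($M{\left(H,B \right)} = B^{2} \cdot 4 = 4 B^{2}$)
$\left(\frac{-436 - 1169}{-294 + 1619} + A\right) + M{\left(40,-43 \right)} = \left(\frac{-436 - 1169}{-294 + 1619} + 510\right) + 4 \left(-43\right)^{2} = \left(- \frac{1605}{1325} + 510\right) + 4 \cdot 1849 = \left(\left(-1605\right) \frac{1}{1325} + 510\right) + 7396 = \left(- \frac{321}{265} + 510\right) + 7396 = \frac{134829}{265} + 7396 = \frac{2094769}{265}$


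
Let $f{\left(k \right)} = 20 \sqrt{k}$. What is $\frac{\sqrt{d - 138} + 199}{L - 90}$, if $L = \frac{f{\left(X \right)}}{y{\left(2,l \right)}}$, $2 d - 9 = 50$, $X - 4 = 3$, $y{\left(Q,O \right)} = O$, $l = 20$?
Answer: $- \frac{17910}{8093} - \frac{199 \sqrt{7}}{8093} - \frac{45 i \sqrt{434}}{8093} - \frac{7 i \sqrt{62}}{16186} \approx -2.2781 - 0.11924 i$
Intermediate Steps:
$X = 7$ ($X = 4 + 3 = 7$)
$d = \frac{59}{2}$ ($d = \frac{9}{2} + \frac{1}{2} \cdot 50 = \frac{9}{2} + 25 = \frac{59}{2} \approx 29.5$)
$L = \sqrt{7}$ ($L = \frac{20 \sqrt{7}}{20} = 20 \sqrt{7} \cdot \frac{1}{20} = \sqrt{7} \approx 2.6458$)
$\frac{\sqrt{d - 138} + 199}{L - 90} = \frac{\sqrt{\frac{59}{2} - 138} + 199}{\sqrt{7} - 90} = \frac{\sqrt{- \frac{217}{2}} + 199}{-90 + \sqrt{7}} = \frac{\frac{i \sqrt{434}}{2} + 199}{-90 + \sqrt{7}} = \frac{199 + \frac{i \sqrt{434}}{2}}{-90 + \sqrt{7}}$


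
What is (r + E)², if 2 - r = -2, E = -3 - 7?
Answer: 36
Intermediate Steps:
E = -10
r = 4 (r = 2 - 1*(-2) = 2 + 2 = 4)
(r + E)² = (4 - 10)² = (-6)² = 36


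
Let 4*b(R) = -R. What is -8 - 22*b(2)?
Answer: 3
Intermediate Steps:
b(R) = -R/4 (b(R) = (-R)/4 = -R/4)
-8 - 22*b(2) = -8 - (-11)*2/2 = -8 - 22*(-½) = -8 + 11 = 3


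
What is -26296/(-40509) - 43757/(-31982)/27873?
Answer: 137093149339/211176090594 ≈ 0.64919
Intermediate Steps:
-26296/(-40509) - 43757/(-31982)/27873 = -26296*(-1/40509) - 43757*(-1/31982)*(1/27873) = 26296/40509 + (43757/31982)*(1/27873) = 26296/40509 + 2303/46917594 = 137093149339/211176090594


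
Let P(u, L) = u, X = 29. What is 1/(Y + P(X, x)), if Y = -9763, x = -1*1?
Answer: -1/9734 ≈ -0.00010273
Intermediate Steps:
x = -1
1/(Y + P(X, x)) = 1/(-9763 + 29) = 1/(-9734) = -1/9734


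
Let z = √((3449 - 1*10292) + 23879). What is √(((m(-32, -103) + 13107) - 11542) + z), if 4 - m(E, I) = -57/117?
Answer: √(2387190 + 3042*√4259)/39 ≈ 41.231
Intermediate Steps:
m(E, I) = 175/39 (m(E, I) = 4 - (-57)/117 = 4 - 1*(-19/39) = 4 + 19/39 = 175/39)
z = 2*√4259 (z = √((3449 - 10292) + 23879) = √(-6843 + 23879) = √17036 = 2*√4259 ≈ 130.52)
√(((m(-32, -103) + 13107) - 11542) + z) = √(((175/39 + 13107) - 11542) + 2*√4259) = √((511348/39 - 11542) + 2*√4259) = √(61210/39 + 2*√4259)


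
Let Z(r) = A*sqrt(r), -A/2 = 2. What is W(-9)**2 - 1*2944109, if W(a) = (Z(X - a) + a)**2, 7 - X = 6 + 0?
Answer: -2834188 + 34704*sqrt(10) ≈ -2.7244e+6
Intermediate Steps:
A = -4 (A = -2*2 = -4)
X = 1 (X = 7 - (6 + 0) = 7 - 1*6 = 7 - 6 = 1)
Z(r) = -4*sqrt(r)
W(a) = (a - 4*sqrt(1 - a))**2 (W(a) = (-4*sqrt(1 - a) + a)**2 = (a - 4*sqrt(1 - a))**2)
W(-9)**2 - 1*2944109 = ((-9 - 4*sqrt(1 - 1*(-9)))**2)**2 - 1*2944109 = ((-9 - 4*sqrt(1 + 9))**2)**2 - 2944109 = ((-9 - 4*sqrt(10))**2)**2 - 2944109 = (-9 - 4*sqrt(10))**4 - 2944109 = -2944109 + (-9 - 4*sqrt(10))**4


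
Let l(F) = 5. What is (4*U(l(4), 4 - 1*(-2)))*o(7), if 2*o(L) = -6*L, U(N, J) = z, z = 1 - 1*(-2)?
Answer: -252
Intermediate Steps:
z = 3 (z = 1 + 2 = 3)
U(N, J) = 3
o(L) = -3*L (o(L) = (-6*L)/2 = -3*L)
(4*U(l(4), 4 - 1*(-2)))*o(7) = (4*3)*(-3*7) = 12*(-21) = -252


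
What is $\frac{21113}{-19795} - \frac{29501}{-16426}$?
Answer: $\frac{237170157}{325152670} \approx 0.72941$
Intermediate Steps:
$\frac{21113}{-19795} - \frac{29501}{-16426} = 21113 \left(- \frac{1}{19795}\right) - - \frac{29501}{16426} = - \frac{21113}{19795} + \frac{29501}{16426} = \frac{237170157}{325152670}$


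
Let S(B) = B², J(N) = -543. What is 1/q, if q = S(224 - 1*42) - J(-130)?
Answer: 1/33667 ≈ 2.9703e-5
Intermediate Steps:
q = 33667 (q = (224 - 1*42)² - 1*(-543) = (224 - 42)² + 543 = 182² + 543 = 33124 + 543 = 33667)
1/q = 1/33667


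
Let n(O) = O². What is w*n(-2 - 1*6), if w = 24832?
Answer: 1589248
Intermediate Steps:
w*n(-2 - 1*6) = 24832*(-2 - 1*6)² = 24832*(-2 - 6)² = 24832*(-8)² = 24832*64 = 1589248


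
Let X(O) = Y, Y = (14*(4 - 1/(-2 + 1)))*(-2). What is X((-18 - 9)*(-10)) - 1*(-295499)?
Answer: 295359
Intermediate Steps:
Y = -140 (Y = (14*(4 - 1/(-1)))*(-2) = (14*(4 - 1*(-1)))*(-2) = (14*(4 + 1))*(-2) = (14*5)*(-2) = 70*(-2) = -140)
X(O) = -140
X((-18 - 9)*(-10)) - 1*(-295499) = -140 - 1*(-295499) = -140 + 295499 = 295359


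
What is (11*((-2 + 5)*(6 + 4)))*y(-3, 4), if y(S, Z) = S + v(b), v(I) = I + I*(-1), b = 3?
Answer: -990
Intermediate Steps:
v(I) = 0 (v(I) = I - I = 0)
y(S, Z) = S (y(S, Z) = S + 0 = S)
(11*((-2 + 5)*(6 + 4)))*y(-3, 4) = (11*((-2 + 5)*(6 + 4)))*(-3) = (11*(3*10))*(-3) = (11*30)*(-3) = 330*(-3) = -990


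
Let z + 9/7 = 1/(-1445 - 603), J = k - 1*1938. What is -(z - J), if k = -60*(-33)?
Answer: 620551/14336 ≈ 43.286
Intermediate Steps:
k = 1980
J = 42 (J = 1980 - 1*1938 = 1980 - 1938 = 42)
z = -18439/14336 (z = -9/7 + 1/(-1445 - 603) = -9/7 + 1/(-2048) = -9/7 - 1/2048 = -18439/14336 ≈ -1.2862)
-(z - J) = -(-18439/14336 - 1*42) = -(-18439/14336 - 42) = -1*(-620551/14336) = 620551/14336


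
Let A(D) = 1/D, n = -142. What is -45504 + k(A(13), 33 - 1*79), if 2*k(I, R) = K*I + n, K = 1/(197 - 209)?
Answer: -14219401/312 ≈ -45575.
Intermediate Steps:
K = -1/12 (K = 1/(-12) = -1/12 ≈ -0.083333)
k(I, R) = -71 - I/24 (k(I, R) = (-I/12 - 142)/2 = (-142 - I/12)/2 = -71 - I/24)
-45504 + k(A(13), 33 - 1*79) = -45504 + (-71 - 1/24/13) = -45504 + (-71 - 1/24*1/13) = -45504 + (-71 - 1/312) = -45504 - 22153/312 = -14219401/312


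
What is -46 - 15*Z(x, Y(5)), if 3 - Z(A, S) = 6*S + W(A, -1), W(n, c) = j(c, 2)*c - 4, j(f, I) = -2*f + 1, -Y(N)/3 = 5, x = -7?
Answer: -1546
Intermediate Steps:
Y(N) = -15 (Y(N) = -3*5 = -15)
j(f, I) = 1 - 2*f
W(n, c) = -4 + c*(1 - 2*c) (W(n, c) = (1 - 2*c)*c - 4 = c*(1 - 2*c) - 4 = -4 + c*(1 - 2*c))
Z(A, S) = 10 - 6*S (Z(A, S) = 3 - (6*S + (-4 - 1 - 2*(-1)²)) = 3 - (6*S + (-4 - 1 - 2*1)) = 3 - (6*S + (-4 - 1 - 2)) = 3 - (6*S - 7) = 3 - (-7 + 6*S) = 3 + (7 - 6*S) = 10 - 6*S)
-46 - 15*Z(x, Y(5)) = -46 - 15*(10 - 6*(-15)) = -46 - 15*(10 + 90) = -46 - 15*100 = -46 - 1500 = -1546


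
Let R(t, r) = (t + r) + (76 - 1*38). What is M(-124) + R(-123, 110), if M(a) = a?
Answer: -99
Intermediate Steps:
R(t, r) = 38 + r + t (R(t, r) = (r + t) + (76 - 38) = (r + t) + 38 = 38 + r + t)
M(-124) + R(-123, 110) = -124 + (38 + 110 - 123) = -124 + 25 = -99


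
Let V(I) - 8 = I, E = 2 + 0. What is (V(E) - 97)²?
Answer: 7569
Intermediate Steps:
E = 2
V(I) = 8 + I
(V(E) - 97)² = ((8 + 2) - 97)² = (10 - 97)² = (-87)² = 7569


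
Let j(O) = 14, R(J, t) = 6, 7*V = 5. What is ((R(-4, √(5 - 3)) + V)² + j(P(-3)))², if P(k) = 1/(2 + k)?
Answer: 8381025/2401 ≈ 3490.6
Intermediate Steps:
V = 5/7 (V = (⅐)*5 = 5/7 ≈ 0.71429)
((R(-4, √(5 - 3)) + V)² + j(P(-3)))² = ((6 + 5/7)² + 14)² = ((47/7)² + 14)² = (2209/49 + 14)² = (2895/49)² = 8381025/2401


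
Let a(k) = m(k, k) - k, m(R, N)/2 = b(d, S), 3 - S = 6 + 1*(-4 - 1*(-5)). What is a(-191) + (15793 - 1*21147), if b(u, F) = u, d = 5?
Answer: -5153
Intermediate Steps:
S = -4 (S = 3 - (6 + 1*(-4 - 1*(-5))) = 3 - (6 + 1*(-4 + 5)) = 3 - (6 + 1*1) = 3 - (6 + 1) = 3 - 1*7 = 3 - 7 = -4)
m(R, N) = 10 (m(R, N) = 2*5 = 10)
a(k) = 10 - k
a(-191) + (15793 - 1*21147) = (10 - 1*(-191)) + (15793 - 1*21147) = (10 + 191) + (15793 - 21147) = 201 - 5354 = -5153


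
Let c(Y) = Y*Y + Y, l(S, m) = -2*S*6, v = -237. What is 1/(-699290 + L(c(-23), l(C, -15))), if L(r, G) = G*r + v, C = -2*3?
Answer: -1/663095 ≈ -1.5081e-6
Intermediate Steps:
C = -6
l(S, m) = -12*S
c(Y) = Y + Y**2 (c(Y) = Y**2 + Y = Y + Y**2)
L(r, G) = -237 + G*r (L(r, G) = G*r - 237 = -237 + G*r)
1/(-699290 + L(c(-23), l(C, -15))) = 1/(-699290 + (-237 + (-12*(-6))*(-23*(1 - 23)))) = 1/(-699290 + (-237 + 72*(-23*(-22)))) = 1/(-699290 + (-237 + 72*506)) = 1/(-699290 + (-237 + 36432)) = 1/(-699290 + 36195) = 1/(-663095) = -1/663095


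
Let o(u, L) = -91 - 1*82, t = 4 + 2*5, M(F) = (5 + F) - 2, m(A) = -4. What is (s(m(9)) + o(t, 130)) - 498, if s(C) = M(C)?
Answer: -672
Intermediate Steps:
M(F) = 3 + F
s(C) = 3 + C
t = 14 (t = 4 + 10 = 14)
o(u, L) = -173 (o(u, L) = -91 - 82 = -173)
(s(m(9)) + o(t, 130)) - 498 = ((3 - 4) - 173) - 498 = (-1 - 173) - 498 = -174 - 498 = -672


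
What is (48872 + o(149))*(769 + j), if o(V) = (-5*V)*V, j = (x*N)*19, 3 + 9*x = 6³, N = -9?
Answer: 203671974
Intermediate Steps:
x = 71/3 (x = -⅓ + (⅑)*6³ = -⅓ + (⅑)*216 = -⅓ + 24 = 71/3 ≈ 23.667)
j = -4047 (j = ((71/3)*(-9))*19 = -213*19 = -4047)
o(V) = -5*V²
(48872 + o(149))*(769 + j) = (48872 - 5*149²)*(769 - 4047) = (48872 - 5*22201)*(-3278) = (48872 - 111005)*(-3278) = -62133*(-3278) = 203671974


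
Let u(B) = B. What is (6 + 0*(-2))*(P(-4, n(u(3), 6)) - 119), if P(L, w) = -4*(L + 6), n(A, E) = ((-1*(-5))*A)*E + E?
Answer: -762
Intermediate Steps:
n(A, E) = E + 5*A*E (n(A, E) = (5*A)*E + E = 5*A*E + E = E + 5*A*E)
P(L, w) = -24 - 4*L (P(L, w) = -4*(6 + L) = -24 - 4*L)
(6 + 0*(-2))*(P(-4, n(u(3), 6)) - 119) = (6 + 0*(-2))*((-24 - 4*(-4)) - 119) = (6 + 0)*((-24 + 16) - 119) = 6*(-8 - 119) = 6*(-127) = -762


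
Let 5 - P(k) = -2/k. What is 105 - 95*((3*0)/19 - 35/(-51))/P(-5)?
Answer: 106540/1173 ≈ 90.827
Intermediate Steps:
P(k) = 5 + 2/k (P(k) = 5 - (-2)/k = 5 + 2/k)
105 - 95*((3*0)/19 - 35/(-51))/P(-5) = 105 - 95*((3*0)/19 - 35/(-51))/(5 + 2/(-5)) = 105 - 95*(0*(1/19) - 35*(-1/51))/(5 + 2*(-⅕)) = 105 - 95*(0 + 35/51)/(5 - ⅖) = 105 - 3325/(51*23/5) = 105 - 3325*5/(51*23) = 105 - 95*175/1173 = 105 - 16625/1173 = 106540/1173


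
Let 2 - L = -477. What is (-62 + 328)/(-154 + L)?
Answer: 266/325 ≈ 0.81846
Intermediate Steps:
L = 479 (L = 2 - 1*(-477) = 2 + 477 = 479)
(-62 + 328)/(-154 + L) = (-62 + 328)/(-154 + 479) = 266/325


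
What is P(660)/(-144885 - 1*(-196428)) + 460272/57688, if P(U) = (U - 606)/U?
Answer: 36244701191/4542713670 ≈ 7.9786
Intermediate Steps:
P(U) = (-606 + U)/U
P(660)/(-144885 - 1*(-196428)) + 460272/57688 = ((-606 + 660)/660)/(-144885 - 1*(-196428)) + 460272/57688 = ((1/660)*54)/(-144885 + 196428) + 460272*(1/57688) = (9/110)/51543 + 57534/7211 = (9/110)*(1/51543) + 57534/7211 = 1/629970 + 57534/7211 = 36244701191/4542713670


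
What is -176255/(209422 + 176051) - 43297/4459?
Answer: -17475745526/1718824107 ≈ -10.167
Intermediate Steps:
-176255/(209422 + 176051) - 43297/4459 = -176255/385473 - 43297*1/4459 = -176255*1/385473 - 43297/4459 = -176255/385473 - 43297/4459 = -17475745526/1718824107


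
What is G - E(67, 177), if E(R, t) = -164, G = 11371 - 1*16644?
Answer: -5109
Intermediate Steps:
G = -5273 (G = 11371 - 16644 = -5273)
G - E(67, 177) = -5273 - 1*(-164) = -5273 + 164 = -5109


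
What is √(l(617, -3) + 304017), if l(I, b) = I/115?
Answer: 2*√1005173945/115 ≈ 551.38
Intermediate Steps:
l(I, b) = I/115 (l(I, b) = I*(1/115) = I/115)
√(l(617, -3) + 304017) = √((1/115)*617 + 304017) = √(617/115 + 304017) = √(34962572/115) = 2*√1005173945/115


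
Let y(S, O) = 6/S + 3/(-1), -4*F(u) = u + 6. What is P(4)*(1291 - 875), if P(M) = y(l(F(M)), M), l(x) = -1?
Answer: -3744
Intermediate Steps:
F(u) = -3/2 - u/4 (F(u) = -(u + 6)/4 = -(6 + u)/4 = -3/2 - u/4)
y(S, O) = -3 + 6/S (y(S, O) = 6/S + 3*(-1) = 6/S - 3 = -3 + 6/S)
P(M) = -9 (P(M) = -3 + 6/(-1) = -3 + 6*(-1) = -3 - 6 = -9)
P(4)*(1291 - 875) = -9*(1291 - 875) = -9*416 = -3744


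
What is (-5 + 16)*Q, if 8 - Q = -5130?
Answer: 56518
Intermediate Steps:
Q = 5138 (Q = 8 - 1*(-5130) = 8 + 5130 = 5138)
(-5 + 16)*Q = (-5 + 16)*5138 = 11*5138 = 56518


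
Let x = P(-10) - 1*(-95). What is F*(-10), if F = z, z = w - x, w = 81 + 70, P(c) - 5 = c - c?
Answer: -510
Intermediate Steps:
P(c) = 5 (P(c) = 5 + (c - c) = 5 + 0 = 5)
w = 151
x = 100 (x = 5 - 1*(-95) = 5 + 95 = 100)
z = 51 (z = 151 - 1*100 = 151 - 100 = 51)
F = 51
F*(-10) = 51*(-10) = -510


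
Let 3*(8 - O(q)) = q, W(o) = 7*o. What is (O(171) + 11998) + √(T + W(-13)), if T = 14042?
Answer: 11949 + √13951 ≈ 12067.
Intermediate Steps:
O(q) = 8 - q/3
(O(171) + 11998) + √(T + W(-13)) = ((8 - ⅓*171) + 11998) + √(14042 + 7*(-13)) = ((8 - 57) + 11998) + √(14042 - 91) = (-49 + 11998) + √13951 = 11949 + √13951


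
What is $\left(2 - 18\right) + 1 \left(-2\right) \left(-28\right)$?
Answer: $40$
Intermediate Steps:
$\left(2 - 18\right) + 1 \left(-2\right) \left(-28\right) = \left(2 - 18\right) - -56 = -16 + 56 = 40$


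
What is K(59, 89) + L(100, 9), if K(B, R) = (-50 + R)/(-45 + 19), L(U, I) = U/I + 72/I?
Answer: 317/18 ≈ 17.611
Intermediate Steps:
L(U, I) = 72/I + U/I
K(B, R) = 25/13 - R/26 (K(B, R) = (-50 + R)/(-26) = (-50 + R)*(-1/26) = 25/13 - R/26)
K(59, 89) + L(100, 9) = (25/13 - 1/26*89) + (72 + 100)/9 = (25/13 - 89/26) + (1/9)*172 = -3/2 + 172/9 = 317/18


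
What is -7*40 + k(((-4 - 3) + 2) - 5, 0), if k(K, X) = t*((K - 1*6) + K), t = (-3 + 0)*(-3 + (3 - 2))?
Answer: -436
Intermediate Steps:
t = 6 (t = -3*(-3 + 1) = -3*(-2) = 6)
k(K, X) = -36 + 12*K (k(K, X) = 6*((K - 1*6) + K) = 6*((K - 6) + K) = 6*((-6 + K) + K) = 6*(-6 + 2*K) = -36 + 12*K)
-7*40 + k(((-4 - 3) + 2) - 5, 0) = -7*40 + (-36 + 12*(((-4 - 3) + 2) - 5)) = -280 + (-36 + 12*((-7 + 2) - 5)) = -280 + (-36 + 12*(-5 - 5)) = -280 + (-36 + 12*(-10)) = -280 + (-36 - 120) = -280 - 156 = -436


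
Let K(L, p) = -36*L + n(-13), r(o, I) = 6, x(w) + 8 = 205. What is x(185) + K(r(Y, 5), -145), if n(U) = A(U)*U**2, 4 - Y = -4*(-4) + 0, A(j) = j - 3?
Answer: -2723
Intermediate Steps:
A(j) = -3 + j
Y = -12 (Y = 4 - (-4*(-4) + 0) = 4 - (16 + 0) = 4 - 1*16 = 4 - 16 = -12)
x(w) = 197 (x(w) = -8 + 205 = 197)
n(U) = U**2*(-3 + U) (n(U) = (-3 + U)*U**2 = U**2*(-3 + U))
K(L, p) = -2704 - 36*L (K(L, p) = -36*L + (-13)**2*(-3 - 13) = -36*L + 169*(-16) = -36*L - 2704 = -2704 - 36*L)
x(185) + K(r(Y, 5), -145) = 197 + (-2704 - 36*6) = 197 + (-2704 - 216) = 197 - 2920 = -2723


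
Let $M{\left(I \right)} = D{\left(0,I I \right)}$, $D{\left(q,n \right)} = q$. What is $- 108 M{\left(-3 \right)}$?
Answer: $0$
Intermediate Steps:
$M{\left(I \right)} = 0$
$- 108 M{\left(-3 \right)} = \left(-108\right) 0 = 0$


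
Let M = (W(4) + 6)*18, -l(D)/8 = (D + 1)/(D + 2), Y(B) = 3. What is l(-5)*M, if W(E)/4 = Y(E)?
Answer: -3456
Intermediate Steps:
W(E) = 12 (W(E) = 4*3 = 12)
l(D) = -8*(1 + D)/(2 + D) (l(D) = -8*(D + 1)/(D + 2) = -8*(1 + D)/(2 + D))
M = 324 (M = (12 + 6)*18 = 18*18 = 324)
l(-5)*M = (8*(-1 - 1*(-5))/(2 - 5))*324 = (8*(-1 + 5)/(-3))*324 = (8*(-1/3)*4)*324 = -32/3*324 = -3456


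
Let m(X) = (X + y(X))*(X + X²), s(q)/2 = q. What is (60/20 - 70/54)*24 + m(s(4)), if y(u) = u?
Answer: 10736/9 ≈ 1192.9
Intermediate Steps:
s(q) = 2*q
m(X) = 2*X*(X + X²) (m(X) = (X + X)*(X + X²) = (2*X)*(X + X²) = 2*X*(X + X²))
(60/20 - 70/54)*24 + m(s(4)) = (60/20 - 70/54)*24 + 2*(2*4)²*(1 + 2*4) = (60*(1/20) - 70*1/54)*24 + 2*8²*(1 + 8) = (3 - 35/27)*24 + 2*64*9 = (46/27)*24 + 1152 = 368/9 + 1152 = 10736/9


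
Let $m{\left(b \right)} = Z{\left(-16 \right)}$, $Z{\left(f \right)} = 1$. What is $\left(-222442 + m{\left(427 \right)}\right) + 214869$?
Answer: $-7572$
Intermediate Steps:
$m{\left(b \right)} = 1$
$\left(-222442 + m{\left(427 \right)}\right) + 214869 = \left(-222442 + 1\right) + 214869 = -222441 + 214869 = -7572$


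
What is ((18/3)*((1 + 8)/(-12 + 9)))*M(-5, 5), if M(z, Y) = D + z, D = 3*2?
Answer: -18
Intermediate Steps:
D = 6
M(z, Y) = 6 + z
((18/3)*((1 + 8)/(-12 + 9)))*M(-5, 5) = ((18/3)*((1 + 8)/(-12 + 9)))*(6 - 5) = ((18*(1/3))*(9/(-3)))*1 = (6*(9*(-1/3)))*1 = (6*(-3))*1 = -18*1 = -18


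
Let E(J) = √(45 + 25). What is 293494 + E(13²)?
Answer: 293494 + √70 ≈ 2.9350e+5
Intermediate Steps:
E(J) = √70
293494 + E(13²) = 293494 + √70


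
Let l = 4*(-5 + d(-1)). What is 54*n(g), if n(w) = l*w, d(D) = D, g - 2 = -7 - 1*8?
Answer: 16848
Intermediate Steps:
g = -13 (g = 2 + (-7 - 1*8) = 2 + (-7 - 8) = 2 - 15 = -13)
l = -24 (l = 4*(-5 - 1) = 4*(-6) = -24)
n(w) = -24*w
54*n(g) = 54*(-24*(-13)) = 54*312 = 16848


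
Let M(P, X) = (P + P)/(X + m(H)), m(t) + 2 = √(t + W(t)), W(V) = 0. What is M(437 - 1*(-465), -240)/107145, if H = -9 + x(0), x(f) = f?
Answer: -436568/6275804085 - 1804*I/2091934695 ≈ -6.9564e-5 - 8.6236e-7*I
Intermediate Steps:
H = -9 (H = -9 + 0 = -9)
m(t) = -2 + √t (m(t) = -2 + √(t + 0) = -2 + √t)
M(P, X) = 2*P/(-2 + X + 3*I) (M(P, X) = (P + P)/(X + (-2 + √(-9))) = (2*P)/(X + (-2 + 3*I)) = (2*P)/(-2 + X + 3*I) = 2*P/(-2 + X + 3*I))
M(437 - 1*(-465), -240)/107145 = (2*(437 - 1*(-465))/(-2 - 240 + 3*I))/107145 = (2*(437 + 465)/(-242 + 3*I))*(1/107145) = (2*902*((-242 - 3*I)/58573))*(1/107145) = (-436568/58573 - 5412*I/58573)*(1/107145) = -436568/6275804085 - 1804*I/2091934695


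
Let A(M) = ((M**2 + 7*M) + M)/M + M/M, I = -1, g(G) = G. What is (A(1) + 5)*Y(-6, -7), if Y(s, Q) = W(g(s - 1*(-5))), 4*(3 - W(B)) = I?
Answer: 195/4 ≈ 48.750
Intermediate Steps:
W(B) = 13/4 (W(B) = 3 - 1/4*(-1) = 3 + 1/4 = 13/4)
Y(s, Q) = 13/4
A(M) = 1 + (M**2 + 8*M)/M (A(M) = (M**2 + 8*M)/M + 1 = 1 + (M**2 + 8*M)/M)
(A(1) + 5)*Y(-6, -7) = ((9 + 1) + 5)*(13/4) = (10 + 5)*(13/4) = 15*(13/4) = 195/4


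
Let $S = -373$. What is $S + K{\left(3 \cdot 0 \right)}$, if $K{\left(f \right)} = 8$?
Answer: $-365$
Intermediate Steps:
$S + K{\left(3 \cdot 0 \right)} = -373 + 8 = -365$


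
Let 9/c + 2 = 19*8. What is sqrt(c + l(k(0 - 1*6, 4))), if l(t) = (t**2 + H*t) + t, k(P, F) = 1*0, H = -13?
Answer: sqrt(6)/10 ≈ 0.24495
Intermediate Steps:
k(P, F) = 0
l(t) = t**2 - 12*t (l(t) = (t**2 - 13*t) + t = t**2 - 12*t)
c = 3/50 (c = 9/(-2 + 19*8) = 9/(-2 + 152) = 9/150 = 9*(1/150) = 3/50 ≈ 0.060000)
sqrt(c + l(k(0 - 1*6, 4))) = sqrt(3/50 + 0*(-12 + 0)) = sqrt(3/50 + 0*(-12)) = sqrt(3/50 + 0) = sqrt(3/50) = sqrt(6)/10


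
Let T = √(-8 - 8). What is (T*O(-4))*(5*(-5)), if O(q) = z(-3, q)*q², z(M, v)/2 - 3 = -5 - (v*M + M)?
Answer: 35200*I ≈ 35200.0*I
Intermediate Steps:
z(M, v) = -4 - 2*M - 2*M*v (z(M, v) = 6 + 2*(-5 - (v*M + M)) = 6 + 2*(-5 - (M*v + M)) = 6 + 2*(-5 - (M + M*v)) = 6 + 2*(-5 + (-M - M*v)) = 6 + 2*(-5 - M - M*v) = 6 + (-10 - 2*M - 2*M*v) = -4 - 2*M - 2*M*v)
T = 4*I (T = √(-16) = 4*I ≈ 4.0*I)
O(q) = q²*(2 + 6*q) (O(q) = (-4 - 2*(-3) - 2*(-3)*q)*q² = (-4 + 6 + 6*q)*q² = (2 + 6*q)*q² = q²*(2 + 6*q))
(T*O(-4))*(5*(-5)) = ((4*I)*((-4)²*(2 + 6*(-4))))*(5*(-5)) = ((4*I)*(16*(2 - 24)))*(-25) = ((4*I)*(16*(-22)))*(-25) = ((4*I)*(-352))*(-25) = -1408*I*(-25) = 35200*I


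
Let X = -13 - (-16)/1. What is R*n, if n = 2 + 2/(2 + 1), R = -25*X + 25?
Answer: -400/3 ≈ -133.33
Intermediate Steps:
X = 3 (X = -13 - (-16) = -13 - 1*(-16) = -13 + 16 = 3)
R = -50 (R = -25*3 + 25 = -75 + 25 = -50)
n = 8/3 (n = 2 + 2/3 = 8/3 ≈ 2.6667)
R*n = -50*8/3 = -400/3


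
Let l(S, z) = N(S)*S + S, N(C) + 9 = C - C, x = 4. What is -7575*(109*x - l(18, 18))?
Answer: -4393500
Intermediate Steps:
N(C) = -9 (N(C) = -9 + (C - C) = -9 + 0 = -9)
l(S, z) = -8*S (l(S, z) = -9*S + S = -8*S)
-7575*(109*x - l(18, 18)) = -7575*(109*4 - (-8)*18) = -7575*(436 - 1*(-144)) = -7575*(436 + 144) = -7575*580 = -4393500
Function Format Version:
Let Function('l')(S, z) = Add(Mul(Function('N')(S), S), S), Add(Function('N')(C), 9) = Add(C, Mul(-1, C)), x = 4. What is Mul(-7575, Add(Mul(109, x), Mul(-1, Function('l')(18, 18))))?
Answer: -4393500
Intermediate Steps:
Function('N')(C) = -9 (Function('N')(C) = Add(-9, Add(C, Mul(-1, C))) = Add(-9, 0) = -9)
Function('l')(S, z) = Mul(-8, S) (Function('l')(S, z) = Add(Mul(-9, S), S) = Mul(-8, S))
Mul(-7575, Add(Mul(109, x), Mul(-1, Function('l')(18, 18)))) = Mul(-7575, Add(Mul(109, 4), Mul(-1, Mul(-8, 18)))) = Mul(-7575, Add(436, Mul(-1, -144))) = Mul(-7575, Add(436, 144)) = Mul(-7575, 580) = -4393500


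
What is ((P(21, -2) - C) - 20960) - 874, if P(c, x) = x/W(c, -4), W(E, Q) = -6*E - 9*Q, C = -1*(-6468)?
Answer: -1273589/45 ≈ -28302.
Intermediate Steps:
C = 6468
W(E, Q) = -9*Q - 6*E
P(c, x) = x/(36 - 6*c) (P(c, x) = x/(-9*(-4) - 6*c) = x/(36 - 6*c))
((P(21, -2) - C) - 20960) - 874 = ((-1*(-2)/(-36 + 6*21) - 1*6468) - 20960) - 874 = ((-1*(-2)/(-36 + 126) - 6468) - 20960) - 874 = ((-1*(-2)/90 - 6468) - 20960) - 874 = ((-1*(-2)*1/90 - 6468) - 20960) - 874 = ((1/45 - 6468) - 20960) - 874 = (-291059/45 - 20960) - 874 = -1234259/45 - 874 = -1273589/45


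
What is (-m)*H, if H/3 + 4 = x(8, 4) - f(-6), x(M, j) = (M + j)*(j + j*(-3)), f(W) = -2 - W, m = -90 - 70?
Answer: -49920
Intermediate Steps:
m = -160
x(M, j) = -2*j*(M + j) (x(M, j) = (M + j)*(j - 3*j) = (M + j)*(-2*j) = -2*j*(M + j))
H = -312 (H = -12 + 3*(-2*4*(8 + 4) - (-2 - 1*(-6))) = -12 + 3*(-2*4*12 - (-2 + 6)) = -12 + 3*(-96 - 1*4) = -12 + 3*(-96 - 4) = -12 + 3*(-100) = -12 - 300 = -312)
(-m)*H = -1*(-160)*(-312) = 160*(-312) = -49920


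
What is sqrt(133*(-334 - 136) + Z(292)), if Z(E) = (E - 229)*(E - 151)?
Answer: I*sqrt(53627) ≈ 231.57*I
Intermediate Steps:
Z(E) = (-229 + E)*(-151 + E)
sqrt(133*(-334 - 136) + Z(292)) = sqrt(133*(-334 - 136) + (34579 + 292**2 - 380*292)) = sqrt(133*(-470) + (34579 + 85264 - 110960)) = sqrt(-62510 + 8883) = sqrt(-53627) = I*sqrt(53627)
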